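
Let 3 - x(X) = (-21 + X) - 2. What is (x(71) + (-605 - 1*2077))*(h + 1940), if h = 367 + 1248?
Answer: -9694485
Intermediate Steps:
x(X) = 26 - X (x(X) = 3 - ((-21 + X) - 2) = 3 - (-23 + X) = 3 + (23 - X) = 26 - X)
h = 1615
(x(71) + (-605 - 1*2077))*(h + 1940) = ((26 - 1*71) + (-605 - 1*2077))*(1615 + 1940) = ((26 - 71) + (-605 - 2077))*3555 = (-45 - 2682)*3555 = -2727*3555 = -9694485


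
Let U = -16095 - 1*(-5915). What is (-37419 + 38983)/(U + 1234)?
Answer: -782/4473 ≈ -0.17483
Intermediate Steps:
U = -10180 (U = -16095 + 5915 = -10180)
(-37419 + 38983)/(U + 1234) = (-37419 + 38983)/(-10180 + 1234) = 1564/(-8946) = 1564*(-1/8946) = -782/4473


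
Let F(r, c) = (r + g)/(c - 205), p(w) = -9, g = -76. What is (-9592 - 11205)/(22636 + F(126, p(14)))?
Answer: -2225279/2422027 ≈ -0.91877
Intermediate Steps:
F(r, c) = (-76 + r)/(-205 + c) (F(r, c) = (r - 76)/(c - 205) = (-76 + r)/(-205 + c))
(-9592 - 11205)/(22636 + F(126, p(14))) = (-9592 - 11205)/(22636 + (-76 + 126)/(-205 - 9)) = -20797/(22636 + 50/(-214)) = -20797/(22636 - 1/214*50) = -20797/(22636 - 25/107) = -20797/2422027/107 = -20797*107/2422027 = -2225279/2422027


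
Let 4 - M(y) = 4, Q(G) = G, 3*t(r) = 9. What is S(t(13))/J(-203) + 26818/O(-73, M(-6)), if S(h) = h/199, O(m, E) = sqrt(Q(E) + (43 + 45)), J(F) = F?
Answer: -3/40397 + 1219*sqrt(22)/2 ≈ 2858.8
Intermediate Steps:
t(r) = 3 (t(r) = (1/3)*9 = 3)
M(y) = 0 (M(y) = 4 - 1*4 = 4 - 4 = 0)
O(m, E) = sqrt(88 + E) (O(m, E) = sqrt(E + (43 + 45)) = sqrt(E + 88) = sqrt(88 + E))
S(h) = h/199 (S(h) = h*(1/199) = h/199)
S(t(13))/J(-203) + 26818/O(-73, M(-6)) = ((1/199)*3)/(-203) + 26818/(sqrt(88 + 0)) = (3/199)*(-1/203) + 26818/(sqrt(88)) = -3/40397 + 26818/((2*sqrt(22))) = -3/40397 + 26818*(sqrt(22)/44) = -3/40397 + 1219*sqrt(22)/2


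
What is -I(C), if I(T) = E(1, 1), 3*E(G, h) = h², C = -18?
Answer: -⅓ ≈ -0.33333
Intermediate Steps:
E(G, h) = h²/3
I(T) = ⅓ (I(T) = (⅓)*1² = (⅓)*1 = ⅓)
-I(C) = -1*⅓ = -⅓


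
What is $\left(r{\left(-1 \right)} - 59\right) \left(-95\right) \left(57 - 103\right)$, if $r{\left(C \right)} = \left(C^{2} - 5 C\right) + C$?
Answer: $-235980$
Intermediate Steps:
$r{\left(C \right)} = C^{2} - 4 C$
$\left(r{\left(-1 \right)} - 59\right) \left(-95\right) \left(57 - 103\right) = \left(- (-4 - 1) - 59\right) \left(-95\right) \left(57 - 103\right) = \left(\left(-1\right) \left(-5\right) - 59\right) \left(-95\right) \left(57 - 103\right) = \left(5 - 59\right) \left(-95\right) \left(-46\right) = \left(-54\right) \left(-95\right) \left(-46\right) = 5130 \left(-46\right) = -235980$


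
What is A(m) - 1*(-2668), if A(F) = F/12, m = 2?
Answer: 16009/6 ≈ 2668.2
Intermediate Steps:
A(F) = F/12 (A(F) = F*(1/12) = F/12)
A(m) - 1*(-2668) = (1/12)*2 - 1*(-2668) = ⅙ + 2668 = 16009/6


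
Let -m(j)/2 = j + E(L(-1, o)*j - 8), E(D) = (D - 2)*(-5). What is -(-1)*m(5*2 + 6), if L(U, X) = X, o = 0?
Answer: -132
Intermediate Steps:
E(D) = 10 - 5*D (E(D) = (-2 + D)*(-5) = 10 - 5*D)
m(j) = -100 - 2*j (m(j) = -2*(j + (10 - 5*(0*j - 8))) = -2*(j + (10 - 5*(0 - 8))) = -2*(j + (10 - 5*(-8))) = -2*(j + (10 + 40)) = -2*(j + 50) = -2*(50 + j) = -100 - 2*j)
-(-1)*m(5*2 + 6) = -(-1)*(-100 - 2*(5*2 + 6)) = -(-1)*(-100 - 2*(10 + 6)) = -(-1)*(-100 - 2*16) = -(-1)*(-100 - 32) = -(-1)*(-132) = -1*132 = -132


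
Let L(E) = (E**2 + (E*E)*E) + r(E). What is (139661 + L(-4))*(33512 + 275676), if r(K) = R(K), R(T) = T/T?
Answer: 43166973432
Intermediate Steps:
R(T) = 1
r(K) = 1
L(E) = 1 + E**2 + E**3 (L(E) = (E**2 + (E*E)*E) + 1 = (E**2 + E**2*E) + 1 = (E**2 + E**3) + 1 = 1 + E**2 + E**3)
(139661 + L(-4))*(33512 + 275676) = (139661 + (1 + (-4)**2 + (-4)**3))*(33512 + 275676) = (139661 + (1 + 16 - 64))*309188 = (139661 - 47)*309188 = 139614*309188 = 43166973432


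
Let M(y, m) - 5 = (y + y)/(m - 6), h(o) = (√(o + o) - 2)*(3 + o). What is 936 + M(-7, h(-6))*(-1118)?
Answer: -4654 + 7826*I*√3/9 ≈ -4654.0 + 1506.1*I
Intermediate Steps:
h(o) = (-2 + √2*√o)*(3 + o) (h(o) = (√(2*o) - 2)*(3 + o) = (√2*√o - 2)*(3 + o) = (-2 + √2*√o)*(3 + o))
M(y, m) = 5 + 2*y/(-6 + m) (M(y, m) = 5 + (y + y)/(m - 6) = 5 + (2*y)/(-6 + m) = 5 + 2*y/(-6 + m))
936 + M(-7, h(-6))*(-1118) = 936 + ((-30 + 2*(-7) + 5*(-6 - 2*(-6) + √2*(-6)^(3/2) + 3*√2*√(-6)))/(-6 + (-6 - 2*(-6) + √2*(-6)^(3/2) + 3*√2*√(-6))))*(-1118) = 936 + ((-30 - 14 + 5*(-6 + 12 + √2*(-6*I*√6) + 3*√2*(I*√6)))/(-6 + (-6 + 12 + √2*(-6*I*√6) + 3*√2*(I*√6))))*(-1118) = 936 + ((-30 - 14 + 5*(-6 + 12 - 12*I*√3 + 6*I*√3))/(-6 + (-6 + 12 - 12*I*√3 + 6*I*√3)))*(-1118) = 936 + ((-30 - 14 + 5*(6 - 6*I*√3))/(-6 + (6 - 6*I*√3)))*(-1118) = 936 + ((-30 - 14 + (30 - 30*I*√3))/((-6*I*√3)))*(-1118) = 936 + ((I*√3/18)*(-14 - 30*I*√3))*(-1118) = 936 + (I*√3*(-14 - 30*I*√3)/18)*(-1118) = 936 - 559*I*√3*(-14 - 30*I*√3)/9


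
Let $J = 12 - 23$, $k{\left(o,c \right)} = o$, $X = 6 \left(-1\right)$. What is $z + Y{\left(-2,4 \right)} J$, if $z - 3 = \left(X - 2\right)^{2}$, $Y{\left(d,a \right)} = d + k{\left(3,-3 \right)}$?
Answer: $56$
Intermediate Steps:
$X = -6$
$Y{\left(d,a \right)} = 3 + d$ ($Y{\left(d,a \right)} = d + 3 = 3 + d$)
$J = -11$ ($J = 12 - 23 = -11$)
$z = 67$ ($z = 3 + \left(-6 - 2\right)^{2} = 3 + \left(-8\right)^{2} = 3 + 64 = 67$)
$z + Y{\left(-2,4 \right)} J = 67 + \left(3 - 2\right) \left(-11\right) = 67 + 1 \left(-11\right) = 67 - 11 = 56$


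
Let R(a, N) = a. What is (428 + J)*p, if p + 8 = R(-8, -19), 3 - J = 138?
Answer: -4688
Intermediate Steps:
J = -135 (J = 3 - 1*138 = 3 - 138 = -135)
p = -16 (p = -8 - 8 = -16)
(428 + J)*p = (428 - 135)*(-16) = 293*(-16) = -4688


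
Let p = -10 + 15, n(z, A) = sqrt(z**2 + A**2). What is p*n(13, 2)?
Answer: 5*sqrt(173) ≈ 65.765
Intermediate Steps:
n(z, A) = sqrt(A**2 + z**2)
p = 5
p*n(13, 2) = 5*sqrt(2**2 + 13**2) = 5*sqrt(4 + 169) = 5*sqrt(173)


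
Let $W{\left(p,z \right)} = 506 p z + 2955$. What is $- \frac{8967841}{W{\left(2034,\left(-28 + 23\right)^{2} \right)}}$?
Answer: $- \frac{8967841}{25733055} \approx -0.3485$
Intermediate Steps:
$W{\left(p,z \right)} = 2955 + 506 p z$ ($W{\left(p,z \right)} = 506 p z + 2955 = 2955 + 506 p z$)
$- \frac{8967841}{W{\left(2034,\left(-28 + 23\right)^{2} \right)}} = - \frac{8967841}{2955 + 506 \cdot 2034 \left(-28 + 23\right)^{2}} = - \frac{8967841}{2955 + 506 \cdot 2034 \left(-5\right)^{2}} = - \frac{8967841}{2955 + 506 \cdot 2034 \cdot 25} = - \frac{8967841}{2955 + 25730100} = - \frac{8967841}{25733055}$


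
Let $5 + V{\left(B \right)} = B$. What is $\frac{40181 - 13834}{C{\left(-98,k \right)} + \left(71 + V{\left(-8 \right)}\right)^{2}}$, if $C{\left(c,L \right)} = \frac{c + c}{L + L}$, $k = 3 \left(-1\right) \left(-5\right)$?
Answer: $\frac{395205}{50362} \approx 7.8473$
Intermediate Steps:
$k = 15$ ($k = \left(-3\right) \left(-5\right) = 15$)
$V{\left(B \right)} = -5 + B$
$C{\left(c,L \right)} = \frac{c}{L}$ ($C{\left(c,L \right)} = \frac{2 c}{2 L} = 2 c \frac{1}{2 L} = \frac{c}{L}$)
$\frac{40181 - 13834}{C{\left(-98,k \right)} + \left(71 + V{\left(-8 \right)}\right)^{2}} = \frac{40181 - 13834}{- \frac{98}{15} + \left(71 - 13\right)^{2}} = \frac{26347}{\left(-98\right) \frac{1}{15} + \left(71 - 13\right)^{2}} = \frac{26347}{- \frac{98}{15} + 58^{2}} = \frac{26347}{- \frac{98}{15} + 3364} = \frac{26347}{\frac{50362}{15}} = 26347 \cdot \frac{15}{50362} = \frac{395205}{50362}$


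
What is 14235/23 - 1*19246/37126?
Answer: 264022976/426949 ≈ 618.39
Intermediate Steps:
14235/23 - 1*19246/37126 = 14235*(1/23) - 19246*1/37126 = 14235/23 - 9623/18563 = 264022976/426949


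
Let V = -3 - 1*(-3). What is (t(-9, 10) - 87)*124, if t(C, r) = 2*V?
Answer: -10788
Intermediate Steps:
V = 0 (V = -3 + 3 = 0)
t(C, r) = 0 (t(C, r) = 2*0 = 0)
(t(-9, 10) - 87)*124 = (0 - 87)*124 = -87*124 = -10788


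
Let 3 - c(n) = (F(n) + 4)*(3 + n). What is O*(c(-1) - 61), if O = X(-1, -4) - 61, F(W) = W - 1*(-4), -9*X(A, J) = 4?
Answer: 4424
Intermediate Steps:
X(A, J) = -4/9 (X(A, J) = -⅑*4 = -4/9)
F(W) = 4 + W (F(W) = W + 4 = 4 + W)
c(n) = 3 - (3 + n)*(8 + n) (c(n) = 3 - ((4 + n) + 4)*(3 + n) = 3 - (8 + n)*(3 + n) = 3 - (3 + n)*(8 + n))
O = -553/9 (O = -4/9 - 61 = -553/9 ≈ -61.444)
O*(c(-1) - 61) = -553*((-21 - 1*(-1)² - 11*(-1)) - 61)/9 = -553*((-21 - 1*1 + 11) - 61)/9 = -553*((-21 - 1 + 11) - 61)/9 = -553*(-11 - 61)/9 = -553/9*(-72) = 4424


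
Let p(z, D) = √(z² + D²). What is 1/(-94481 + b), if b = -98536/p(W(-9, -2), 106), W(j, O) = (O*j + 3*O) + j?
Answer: -1062438845/100370575171149 + 98536*√11245/100370575171149 ≈ -1.0481e-5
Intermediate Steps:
W(j, O) = j + 3*O + O*j (W(j, O) = (3*O + O*j) + j = j + 3*O + O*j)
p(z, D) = √(D² + z²)
b = -98536*√11245/11245 (b = -98536/√(106² + (-9 + 3*(-2) - 2*(-9))²) = -98536/√(11236 + (-9 - 6 + 18)²) = -98536/√(11236 + 3²) = -98536/√(11236 + 9) = -98536*√11245/11245 ≈ -929.21)
1/(-94481 + b) = 1/(-94481 - 98536*√11245/11245)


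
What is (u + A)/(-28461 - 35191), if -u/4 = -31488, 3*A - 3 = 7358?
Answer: -385217/190956 ≈ -2.0173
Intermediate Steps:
A = 7361/3 (A = 1 + (⅓)*7358 = 1 + 7358/3 = 7361/3 ≈ 2453.7)
u = 125952 (u = -4*(-31488) = 125952)
(u + A)/(-28461 - 35191) = (125952 + 7361/3)/(-28461 - 35191) = (385217/3)/(-63652) = (385217/3)*(-1/63652) = -385217/190956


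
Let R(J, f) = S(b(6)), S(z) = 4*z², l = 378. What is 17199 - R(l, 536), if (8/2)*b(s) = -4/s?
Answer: 154790/9 ≈ 17199.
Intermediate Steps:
b(s) = -1/s (b(s) = (-4/s)/4 = -1/s)
R(J, f) = ⅑ (R(J, f) = 4*(-1/6)² = 4*(-1*⅙)² = 4*(-⅙)² = 4*(1/36) = ⅑)
17199 - R(l, 536) = 17199 - 1*⅑ = 17199 - ⅑ = 154790/9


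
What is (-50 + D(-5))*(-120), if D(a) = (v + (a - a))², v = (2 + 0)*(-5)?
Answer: -6000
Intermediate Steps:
v = -10 (v = 2*(-5) = -10)
D(a) = 100 (D(a) = (-10 + (a - a))² = (-10 + 0)² = (-10)² = 100)
(-50 + D(-5))*(-120) = (-50 + 100)*(-120) = 50*(-120) = -6000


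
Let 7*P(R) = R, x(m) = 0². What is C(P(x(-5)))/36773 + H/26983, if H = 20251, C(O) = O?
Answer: 1841/2453 ≈ 0.75051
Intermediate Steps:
x(m) = 0
P(R) = R/7
C(P(x(-5)))/36773 + H/26983 = ((⅐)*0)/36773 + 20251/26983 = 0*(1/36773) + 20251*(1/26983) = 0 + 1841/2453 = 1841/2453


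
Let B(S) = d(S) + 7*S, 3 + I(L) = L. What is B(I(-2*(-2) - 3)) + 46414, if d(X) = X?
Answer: 46398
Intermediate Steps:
I(L) = -3 + L
B(S) = 8*S (B(S) = S + 7*S = 8*S)
B(I(-2*(-2) - 3)) + 46414 = 8*(-3 + (-2*(-2) - 3)) + 46414 = 8*(-3 + (4 - 3)) + 46414 = 8*(-3 + 1) + 46414 = 8*(-2) + 46414 = -16 + 46414 = 46398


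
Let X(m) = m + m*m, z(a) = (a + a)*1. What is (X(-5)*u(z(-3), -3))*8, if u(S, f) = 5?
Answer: 800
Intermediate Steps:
z(a) = 2*a (z(a) = (2*a)*1 = 2*a)
X(m) = m + m**2
(X(-5)*u(z(-3), -3))*8 = (-5*(1 - 5)*5)*8 = (-5*(-4)*5)*8 = (20*5)*8 = 100*8 = 800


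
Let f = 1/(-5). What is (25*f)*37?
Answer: -185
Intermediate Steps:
f = -⅕ ≈ -0.20000
(25*f)*37 = (25*(-⅕))*37 = -5*37 = -185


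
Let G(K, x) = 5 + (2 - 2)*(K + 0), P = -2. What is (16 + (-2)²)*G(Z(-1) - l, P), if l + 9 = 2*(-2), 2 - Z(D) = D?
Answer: 100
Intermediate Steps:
Z(D) = 2 - D
l = -13 (l = -9 + 2*(-2) = -9 - 4 = -13)
G(K, x) = 5 (G(K, x) = 5 + 0*K = 5 + 0 = 5)
(16 + (-2)²)*G(Z(-1) - l, P) = (16 + (-2)²)*5 = (16 + 4)*5 = 20*5 = 100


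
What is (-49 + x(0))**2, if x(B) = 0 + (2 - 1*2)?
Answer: 2401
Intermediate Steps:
x(B) = 0 (x(B) = 0 + (2 - 2) = 0 + 0 = 0)
(-49 + x(0))**2 = (-49 + 0)**2 = (-49)**2 = 2401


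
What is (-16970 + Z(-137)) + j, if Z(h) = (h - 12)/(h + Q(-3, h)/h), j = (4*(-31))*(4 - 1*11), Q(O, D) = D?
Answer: -2189723/136 ≈ -16101.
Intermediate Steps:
j = 868 (j = -124*(4 - 11) = -124*(-7) = 868)
Z(h) = (-12 + h)/(1 + h) (Z(h) = (h - 12)/(h + h/h) = (-12 + h)/(h + 1) = (-12 + h)/(1 + h))
(-16970 + Z(-137)) + j = (-16970 + (-12 - 137)/(1 - 137)) + 868 = (-16970 - 149/(-136)) + 868 = (-16970 - 1/136*(-149)) + 868 = (-16970 + 149/136) + 868 = -2307771/136 + 868 = -2189723/136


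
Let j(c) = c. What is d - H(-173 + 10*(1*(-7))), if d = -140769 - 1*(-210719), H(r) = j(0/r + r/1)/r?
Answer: 69949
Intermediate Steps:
H(r) = 1 (H(r) = (0/r + r/1)/r = (0 + r*1)/r = (0 + r)/r = r/r = 1)
d = 69950 (d = -140769 + 210719 = 69950)
d - H(-173 + 10*(1*(-7))) = 69950 - 1*1 = 69950 - 1 = 69949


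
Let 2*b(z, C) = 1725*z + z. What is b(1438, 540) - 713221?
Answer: 527773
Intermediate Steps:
b(z, C) = 863*z (b(z, C) = (1725*z + z)/2 = (1726*z)/2 = 863*z)
b(1438, 540) - 713221 = 863*1438 - 713221 = 1240994 - 713221 = 527773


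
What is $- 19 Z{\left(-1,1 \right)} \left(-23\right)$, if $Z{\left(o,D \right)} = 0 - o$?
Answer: $437$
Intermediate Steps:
$Z{\left(o,D \right)} = - o$
$- 19 Z{\left(-1,1 \right)} \left(-23\right) = - 19 \left(\left(-1\right) \left(-1\right)\right) \left(-23\right) = \left(-19\right) 1 \left(-23\right) = \left(-19\right) \left(-23\right) = 437$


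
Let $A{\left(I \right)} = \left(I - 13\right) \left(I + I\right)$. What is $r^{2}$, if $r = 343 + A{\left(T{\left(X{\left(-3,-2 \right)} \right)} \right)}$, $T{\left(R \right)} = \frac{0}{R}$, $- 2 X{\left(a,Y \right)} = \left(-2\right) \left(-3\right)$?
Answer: $117649$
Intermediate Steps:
$X{\left(a,Y \right)} = -3$ ($X{\left(a,Y \right)} = - \frac{\left(-2\right) \left(-3\right)}{2} = \left(- \frac{1}{2}\right) 6 = -3$)
$T{\left(R \right)} = 0$
$A{\left(I \right)} = 2 I \left(-13 + I\right)$ ($A{\left(I \right)} = \left(-13 + I\right) 2 I = 2 I \left(-13 + I\right)$)
$r = 343$ ($r = 343 + 2 \cdot 0 \left(-13 + 0\right) = 343 + 2 \cdot 0 \left(-13\right) = 343 + 0 = 343$)
$r^{2} = 343^{2} = 117649$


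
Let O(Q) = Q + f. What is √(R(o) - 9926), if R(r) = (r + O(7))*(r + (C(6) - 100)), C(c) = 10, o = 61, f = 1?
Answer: I*√11927 ≈ 109.21*I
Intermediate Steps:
O(Q) = 1 + Q (O(Q) = Q + 1 = 1 + Q)
R(r) = (-90 + r)*(8 + r) (R(r) = (r + (1 + 7))*(r + (10 - 100)) = (r + 8)*(r - 90) = (8 + r)*(-90 + r) = (-90 + r)*(8 + r))
√(R(o) - 9926) = √((-720 + 61² - 82*61) - 9926) = √((-720 + 3721 - 5002) - 9926) = √(-2001 - 9926) = √(-11927) = I*√11927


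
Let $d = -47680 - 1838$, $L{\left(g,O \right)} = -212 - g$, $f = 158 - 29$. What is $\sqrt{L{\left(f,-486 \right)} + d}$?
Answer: $i \sqrt{49859} \approx 223.29 i$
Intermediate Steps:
$f = 129$
$d = -49518$ ($d = -47680 - 1838 = -49518$)
$\sqrt{L{\left(f,-486 \right)} + d} = \sqrt{\left(-212 - 129\right) - 49518} = \sqrt{-341 - 49518} = \sqrt{-49859} = i \sqrt{49859}$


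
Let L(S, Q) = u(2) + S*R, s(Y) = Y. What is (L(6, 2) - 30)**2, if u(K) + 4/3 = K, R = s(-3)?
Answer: 20164/9 ≈ 2240.4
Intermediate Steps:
R = -3
u(K) = -4/3 + K
L(S, Q) = 2/3 - 3*S (L(S, Q) = (-4/3 + 2) + S*(-3) = 2/3 - 3*S)
(L(6, 2) - 30)**2 = ((2/3 - 3*6) - 30)**2 = ((2/3 - 18) - 30)**2 = (-52/3 - 30)**2 = (-142/3)**2 = 20164/9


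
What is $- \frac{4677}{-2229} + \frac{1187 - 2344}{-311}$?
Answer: $\frac{1344500}{231073} \approx 5.8185$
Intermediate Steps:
$- \frac{4677}{-2229} + \frac{1187 - 2344}{-311} = \left(-4677\right) \left(- \frac{1}{2229}\right) - - \frac{1157}{311} = \frac{1559}{743} + \frac{1157}{311} = \frac{1344500}{231073}$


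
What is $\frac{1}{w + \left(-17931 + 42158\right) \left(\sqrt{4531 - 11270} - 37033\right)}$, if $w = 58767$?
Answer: $- \frac{897139724}{804863639818194107} - \frac{24227 i \sqrt{6739}}{804863639818194107} \approx -1.1146 \cdot 10^{-9} - 2.471 \cdot 10^{-12} i$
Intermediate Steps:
$\frac{1}{w + \left(-17931 + 42158\right) \left(\sqrt{4531 - 11270} - 37033\right)} = \frac{1}{58767 + \left(-17931 + 42158\right) \left(\sqrt{4531 - 11270} - 37033\right)} = \frac{1}{58767 + 24227 \left(\sqrt{-6739} - 37033\right)} = \frac{1}{58767 + 24227 \left(i \sqrt{6739} - 37033\right)} = \frac{1}{58767 + 24227 \left(-37033 + i \sqrt{6739}\right)} = \frac{1}{58767 - \left(897198491 - 24227 i \sqrt{6739}\right)} = \frac{1}{-897139724 + 24227 i \sqrt{6739}}$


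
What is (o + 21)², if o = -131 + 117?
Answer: 49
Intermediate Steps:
o = -14
(o + 21)² = (-14 + 21)² = 7² = 49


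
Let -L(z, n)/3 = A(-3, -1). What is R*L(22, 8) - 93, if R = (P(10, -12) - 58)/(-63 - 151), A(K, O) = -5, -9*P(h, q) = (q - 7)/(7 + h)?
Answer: -970727/10914 ≈ -88.943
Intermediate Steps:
P(h, q) = -(-7 + q)/(9*(7 + h)) (P(h, q) = -(q - 7)/(9*(7 + h)) = -(-7 + q)/(9*(7 + h)))
L(z, n) = 15 (L(z, n) = -3*(-5) = 15)
R = 8855/32742 (R = ((7 - 1*(-12))/(9*(7 + 10)) - 58)/(-63 - 151) = ((⅑)*(7 + 12)/17 - 58)/(-214) = ((⅑)*(1/17)*19 - 58)*(-1/214) = (19/153 - 58)*(-1/214) = -8855/153*(-1/214) = 8855/32742 ≈ 0.27045)
R*L(22, 8) - 93 = (8855/32742)*15 - 93 = 44275/10914 - 93 = -970727/10914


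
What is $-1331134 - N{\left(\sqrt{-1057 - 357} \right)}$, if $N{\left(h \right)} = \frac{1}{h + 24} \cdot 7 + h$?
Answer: $\frac{- 1331158 \sqrt{1414} + 31945809 i}{\sqrt{1414} - 24 i} \approx -1.3311 \cdot 10^{6} - 37.47 i$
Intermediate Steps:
$N{\left(h \right)} = h + \frac{7}{24 + h}$ ($N{\left(h \right)} = \frac{1}{24 + h} 7 + h = \frac{7}{24 + h} + h = h + \frac{7}{24 + h}$)
$-1331134 - N{\left(\sqrt{-1057 - 357} \right)} = -1331134 - \frac{7 + \left(\sqrt{-1057 - 357}\right)^{2} + 24 \sqrt{-1057 - 357}}{24 + \sqrt{-1057 - 357}} = -1331134 - \frac{7 + \left(\sqrt{-1414}\right)^{2} + 24 \sqrt{-1414}}{24 + \sqrt{-1414}} = -1331134 - \frac{7 + \left(i \sqrt{1414}\right)^{2} + 24 i \sqrt{1414}}{24 + i \sqrt{1414}} = -1331134 - \frac{7 - 1414 + 24 i \sqrt{1414}}{24 + i \sqrt{1414}} = -1331134 - \frac{-1407 + 24 i \sqrt{1414}}{24 + i \sqrt{1414}}$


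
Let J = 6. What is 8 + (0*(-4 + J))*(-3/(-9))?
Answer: 8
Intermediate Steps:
8 + (0*(-4 + J))*(-3/(-9)) = 8 + (0*(-4 + 6))*(-3/(-9)) = 8 + (0*2)*(-3*(-⅑)) = 8 + 0*(⅓) = 8 + 0 = 8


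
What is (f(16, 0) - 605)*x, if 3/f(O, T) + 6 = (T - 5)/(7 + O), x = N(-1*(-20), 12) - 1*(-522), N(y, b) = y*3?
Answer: -50391888/143 ≈ -3.5239e+5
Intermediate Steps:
N(y, b) = 3*y
x = 582 (x = 3*(-1*(-20)) - 1*(-522) = 3*20 + 522 = 60 + 522 = 582)
f(O, T) = 3/(-6 + (-5 + T)/(7 + O)) (f(O, T) = 3/(-6 + (T - 5)/(7 + O)) = 3/(-6 + (-5 + T)/(7 + O)))
(f(16, 0) - 605)*x = (3*(-7 - 1*16)/(47 - 1*0 + 6*16) - 605)*582 = (3*(-7 - 16)/(47 + 0 + 96) - 605)*582 = (3*(-23)/143 - 605)*582 = (3*(1/143)*(-23) - 605)*582 = (-69/143 - 605)*582 = -86584/143*582 = -50391888/143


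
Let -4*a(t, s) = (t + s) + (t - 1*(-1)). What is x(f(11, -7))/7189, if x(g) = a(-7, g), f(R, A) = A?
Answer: 5/7189 ≈ 0.00069551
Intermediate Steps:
a(t, s) = -¼ - t/2 - s/4 (a(t, s) = -((t + s) + (t - 1*(-1)))/4 = -((s + t) + (t + 1))/4 = -((s + t) + (1 + t))/4 = -(1 + s + 2*t)/4 = -¼ - t/2 - s/4)
x(g) = 13/4 - g/4 (x(g) = -¼ - ½*(-7) - g/4 = -¼ + 7/2 - g/4 = 13/4 - g/4)
x(f(11, -7))/7189 = (13/4 - ¼*(-7))/7189 = (13/4 + 7/4)*(1/7189) = 5*(1/7189) = 5/7189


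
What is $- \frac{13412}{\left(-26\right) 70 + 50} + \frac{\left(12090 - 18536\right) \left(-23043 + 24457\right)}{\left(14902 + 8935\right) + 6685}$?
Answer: $- \frac{1310296568}{4501995} \approx -291.05$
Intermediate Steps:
$- \frac{13412}{\left(-26\right) 70 + 50} + \frac{\left(12090 - 18536\right) \left(-23043 + 24457\right)}{\left(14902 + 8935\right) + 6685} = - \frac{13412}{-1820 + 50} + \frac{\left(-6446\right) 1414}{23837 + 6685} = - \frac{13412}{-1770} - \frac{9114644}{30522} = \left(-13412\right) \left(- \frac{1}{1770}\right) - \frac{4557322}{15261} = \frac{6706}{885} - \frac{4557322}{15261} = - \frac{1310296568}{4501995}$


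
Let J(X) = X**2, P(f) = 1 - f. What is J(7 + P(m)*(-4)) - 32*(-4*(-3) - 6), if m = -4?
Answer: -23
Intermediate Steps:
J(7 + P(m)*(-4)) - 32*(-4*(-3) - 6) = (7 + (1 - 1*(-4))*(-4))**2 - 32*(-4*(-3) - 6) = (7 + (1 + 4)*(-4))**2 - 32*(12 - 6) = (7 + 5*(-4))**2 - 32*6 = (7 - 20)**2 - 192 = (-13)**2 - 192 = 169 - 192 = -23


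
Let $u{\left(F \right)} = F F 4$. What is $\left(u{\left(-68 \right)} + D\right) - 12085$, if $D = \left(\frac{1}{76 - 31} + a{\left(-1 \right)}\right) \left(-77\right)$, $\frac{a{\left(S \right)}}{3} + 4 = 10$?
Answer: $\frac{226048}{45} \approx 5023.3$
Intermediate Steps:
$a{\left(S \right)} = 18$ ($a{\left(S \right)} = -12 + 3 \cdot 10 = -12 + 30 = 18$)
$u{\left(F \right)} = 4 F^{2}$ ($u{\left(F \right)} = F^{2} \cdot 4 = 4 F^{2}$)
$D = - \frac{62447}{45}$ ($D = \left(\frac{1}{76 - 31} + 18\right) \left(-77\right) = \left(\frac{1}{45} + 18\right) \left(-77\right) = \frac{811}{45} \left(-77\right) = - \frac{62447}{45} \approx -1387.7$)
$\left(u{\left(-68 \right)} + D\right) - 12085 = \left(4 \left(-68\right)^{2} - \frac{62447}{45}\right) - 12085 = \left(4 \cdot 4624 - \frac{62447}{45}\right) - 12085 = \left(18496 - \frac{62447}{45}\right) - 12085 = \frac{769873}{45} - 12085 = \frac{226048}{45}$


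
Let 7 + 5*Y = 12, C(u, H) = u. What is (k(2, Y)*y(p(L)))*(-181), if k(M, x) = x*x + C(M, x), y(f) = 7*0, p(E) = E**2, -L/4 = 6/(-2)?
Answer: 0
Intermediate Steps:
Y = 1 (Y = -7/5 + (1/5)*12 = -7/5 + 12/5 = 1)
L = 12 (L = -24/(-2) = -24*(-1)/2 = -4*(-3) = 12)
y(f) = 0
k(M, x) = M + x**2 (k(M, x) = x*x + M = x**2 + M = M + x**2)
(k(2, Y)*y(p(L)))*(-181) = ((2 + 1**2)*0)*(-181) = ((2 + 1)*0)*(-181) = (3*0)*(-181) = 0*(-181) = 0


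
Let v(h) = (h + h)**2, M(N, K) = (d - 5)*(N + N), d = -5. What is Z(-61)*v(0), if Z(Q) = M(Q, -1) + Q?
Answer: 0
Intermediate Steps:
M(N, K) = -20*N (M(N, K) = (-5 - 5)*(N + N) = -20*N)
Z(Q) = -19*Q (Z(Q) = -20*Q + Q = -19*Q)
v(h) = 4*h**2 (v(h) = (2*h)**2 = 4*h**2)
Z(-61)*v(0) = (-19*(-61))*(4*0**2) = 1159*(4*0) = 1159*0 = 0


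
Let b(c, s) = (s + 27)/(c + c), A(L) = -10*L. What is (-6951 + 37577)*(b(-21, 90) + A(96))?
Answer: -206403927/7 ≈ -2.9486e+7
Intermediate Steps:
b(c, s) = (27 + s)/(2*c) (b(c, s) = (27 + s)/((2*c)) = (27 + s)*(1/(2*c)) = (27 + s)/(2*c))
(-6951 + 37577)*(b(-21, 90) + A(96)) = (-6951 + 37577)*((½)*(27 + 90)/(-21) - 10*96) = 30626*((½)*(-1/21)*117 - 960) = 30626*(-39/14 - 960) = 30626*(-13479/14) = -206403927/7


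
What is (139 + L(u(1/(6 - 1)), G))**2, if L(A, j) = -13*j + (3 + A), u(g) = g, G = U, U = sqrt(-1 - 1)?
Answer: 497071/25 - 18486*I*sqrt(2)/5 ≈ 19883.0 - 5228.6*I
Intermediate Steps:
U = I*sqrt(2) (U = sqrt(-2) = I*sqrt(2) ≈ 1.4142*I)
G = I*sqrt(2) ≈ 1.4142*I
L(A, j) = 3 + A - 13*j
(139 + L(u(1/(6 - 1)), G))**2 = (139 + (3 + 1/(6 - 1) - 13*I*sqrt(2)))**2 = (139 + (3 + 1/5 - 13*I*sqrt(2)))**2 = (139 + (16/5 - 13*I*sqrt(2)))**2 = (711/5 - 13*I*sqrt(2))**2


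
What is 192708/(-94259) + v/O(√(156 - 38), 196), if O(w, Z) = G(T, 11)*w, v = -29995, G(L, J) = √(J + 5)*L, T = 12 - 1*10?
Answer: -192708/94259 - 29995*√118/944 ≈ -347.20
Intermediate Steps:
T = 2 (T = 12 - 10 = 2)
G(L, J) = L*√(5 + J) (G(L, J) = √(5 + J)*L = L*√(5 + J))
O(w, Z) = 8*w (O(w, Z) = (2*√(5 + 11))*w = (2*√16)*w = (2*4)*w = 8*w)
192708/(-94259) + v/O(√(156 - 38), 196) = 192708/(-94259) - 29995*1/(8*√(156 - 38)) = 192708*(-1/94259) - 29995*√118/944 = -192708/94259 - 29995*√118/944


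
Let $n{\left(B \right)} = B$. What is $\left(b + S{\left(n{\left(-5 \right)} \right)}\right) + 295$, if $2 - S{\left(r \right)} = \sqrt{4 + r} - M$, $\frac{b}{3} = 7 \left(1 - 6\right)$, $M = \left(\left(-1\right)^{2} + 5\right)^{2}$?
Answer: $228 - i \approx 228.0 - 1.0 i$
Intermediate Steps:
$M = 36$ ($M = \left(1 + 5\right)^{2} = 6^{2} = 36$)
$b = -105$ ($b = 3 \cdot 7 \left(1 - 6\right) = 3 \cdot 7 \left(-5\right) = 3 \left(-35\right) = -105$)
$S{\left(r \right)} = 38 - \sqrt{4 + r}$ ($S{\left(r \right)} = 2 - \left(\sqrt{4 + r} - 36\right) = 2 - \left(-36 + \sqrt{4 + r}\right) = 38 - \sqrt{4 + r}$)
$\left(b + S{\left(n{\left(-5 \right)} \right)}\right) + 295 = \left(-105 + \left(38 - \sqrt{4 - 5}\right)\right) + 295 = \left(-105 + \left(38 - \sqrt{-1}\right)\right) + 295 = \left(-105 + \left(38 - i\right)\right) + 295 = \left(-67 - i\right) + 295 = 228 - i$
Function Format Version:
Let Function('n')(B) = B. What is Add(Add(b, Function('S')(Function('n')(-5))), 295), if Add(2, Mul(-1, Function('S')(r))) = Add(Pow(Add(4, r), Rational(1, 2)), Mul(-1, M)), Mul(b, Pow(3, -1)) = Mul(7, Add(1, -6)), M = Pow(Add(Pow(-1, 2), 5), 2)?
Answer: Add(228, Mul(-1, I)) ≈ Add(228.00, Mul(-1.0000, I))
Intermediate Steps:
M = 36 (M = Pow(Add(1, 5), 2) = Pow(6, 2) = 36)
b = -105 (b = Mul(3, Mul(7, Add(1, -6))) = Mul(3, Mul(7, -5)) = Mul(3, -35) = -105)
Function('S')(r) = Add(38, Mul(-1, Pow(Add(4, r), Rational(1, 2)))) (Function('S')(r) = Add(2, Mul(-1, Add(Pow(Add(4, r), Rational(1, 2)), Mul(-1, 36)))) = Add(2, Mul(-1, Add(Pow(Add(4, r), Rational(1, 2)), -36))) = Add(2, Mul(-1, Add(-36, Pow(Add(4, r), Rational(1, 2))))) = Add(2, Add(36, Mul(-1, Pow(Add(4, r), Rational(1, 2))))) = Add(38, Mul(-1, Pow(Add(4, r), Rational(1, 2)))))
Add(Add(b, Function('S')(Function('n')(-5))), 295) = Add(Add(-105, Add(38, Mul(-1, Pow(Add(4, -5), Rational(1, 2))))), 295) = Add(Add(-105, Add(38, Mul(-1, Pow(-1, Rational(1, 2))))), 295) = Add(Add(-105, Add(38, Mul(-1, I))), 295) = Add(Add(-67, Mul(-1, I)), 295) = Add(228, Mul(-1, I))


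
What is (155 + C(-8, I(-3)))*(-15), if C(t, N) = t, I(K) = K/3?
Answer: -2205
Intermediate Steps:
I(K) = K/3 (I(K) = K*(1/3) = K/3)
(155 + C(-8, I(-3)))*(-15) = (155 - 8)*(-15) = 147*(-15) = -2205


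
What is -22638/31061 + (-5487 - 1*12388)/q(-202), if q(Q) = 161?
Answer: -558860093/5000821 ≈ -111.75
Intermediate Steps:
-22638/31061 + (-5487 - 1*12388)/q(-202) = -22638/31061 + (-5487 - 1*12388)/161 = -22638*1/31061 + (-5487 - 12388)*(1/161) = -22638/31061 - 17875*1/161 = -22638/31061 - 17875/161 = -558860093/5000821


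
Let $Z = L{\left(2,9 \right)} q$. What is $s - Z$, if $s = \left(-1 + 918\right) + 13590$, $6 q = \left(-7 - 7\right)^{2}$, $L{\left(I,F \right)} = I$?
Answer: $\frac{43325}{3} \approx 14442.0$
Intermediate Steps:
$q = \frac{98}{3}$ ($q = \frac{\left(-7 - 7\right)^{2}}{6} = \frac{\left(-14\right)^{2}}{6} = \frac{1}{6} \cdot 196 = \frac{98}{3} \approx 32.667$)
$Z = \frac{196}{3}$ ($Z = 2 \cdot \frac{98}{3} = \frac{196}{3} \approx 65.333$)
$s = 14507$ ($s = 917 + 13590 = 14507$)
$s - Z = 14507 - \frac{196}{3} = \frac{43325}{3}$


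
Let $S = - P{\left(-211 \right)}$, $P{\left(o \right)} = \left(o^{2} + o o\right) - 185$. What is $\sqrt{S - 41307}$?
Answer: $2 i \sqrt{32541} \approx 360.78 i$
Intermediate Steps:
$P{\left(o \right)} = -185 + 2 o^{2}$ ($P{\left(o \right)} = \left(o^{2} + o^{2}\right) - 185 = 2 o^{2} - 185 = -185 + 2 o^{2}$)
$S = -88857$ ($S = - (-185 + 2 \left(-211\right)^{2}) = - (-185 + 2 \cdot 44521) = - (-185 + 89042) = \left(-1\right) 88857 = -88857$)
$\sqrt{S - 41307} = \sqrt{-88857 - 41307} = \sqrt{-130164} = 2 i \sqrt{32541}$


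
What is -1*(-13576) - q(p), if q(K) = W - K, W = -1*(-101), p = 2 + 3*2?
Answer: 13483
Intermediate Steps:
p = 8 (p = 2 + 6 = 8)
W = 101
q(K) = 101 - K
-1*(-13576) - q(p) = -1*(-13576) - (101 - 1*8) = 13576 - (101 - 8) = 13576 - 1*93 = 13576 - 93 = 13483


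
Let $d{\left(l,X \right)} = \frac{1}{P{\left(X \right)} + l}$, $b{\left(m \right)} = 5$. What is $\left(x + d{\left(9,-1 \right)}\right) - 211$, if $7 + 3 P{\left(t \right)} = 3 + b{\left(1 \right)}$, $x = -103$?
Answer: $- \frac{8789}{28} \approx -313.89$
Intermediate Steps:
$P{\left(t \right)} = \frac{1}{3}$ ($P{\left(t \right)} = - \frac{7}{3} + \frac{3 + 5}{3} = - \frac{7}{3} + \frac{1}{3} \cdot 8 = - \frac{7}{3} + \frac{8}{3} = \frac{1}{3}$)
$d{\left(l,X \right)} = \frac{1}{\frac{1}{3} + l}$
$\left(x + d{\left(9,-1 \right)}\right) - 211 = \left(-103 + \frac{3}{1 + 3 \cdot 9}\right) - 211 = \left(-103 + \frac{3}{1 + 27}\right) - 211 = \left(-103 + \frac{3}{28}\right) - 211 = - \frac{2881}{28} - 211 = - \frac{8789}{28}$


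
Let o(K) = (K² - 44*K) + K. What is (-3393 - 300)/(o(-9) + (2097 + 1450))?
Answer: -3693/4015 ≈ -0.91980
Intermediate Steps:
o(K) = K² - 43*K
(-3393 - 300)/(o(-9) + (2097 + 1450)) = (-3393 - 300)/(-9*(-43 - 9) + (2097 + 1450)) = -3693/(-9*(-52) + 3547) = -3693/(468 + 3547) = -3693/4015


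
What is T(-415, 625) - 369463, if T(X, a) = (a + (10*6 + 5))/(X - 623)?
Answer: -63917214/173 ≈ -3.6946e+5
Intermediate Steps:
T(X, a) = (65 + a)/(-623 + X) (T(X, a) = (a + (60 + 5))/(-623 + X) = (a + 65)/(-623 + X) = (65 + a)/(-623 + X))
T(-415, 625) - 369463 = (65 + 625)/(-623 - 415) - 369463 = 690/(-1038) - 369463 = -1/1038*690 - 369463 = -115/173 - 369463 = -63917214/173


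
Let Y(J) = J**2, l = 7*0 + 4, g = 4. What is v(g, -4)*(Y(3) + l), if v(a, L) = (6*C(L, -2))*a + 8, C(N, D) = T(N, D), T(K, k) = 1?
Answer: 416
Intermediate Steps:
C(N, D) = 1
l = 4 (l = 0 + 4 = 4)
v(a, L) = 8 + 6*a (v(a, L) = (6*1)*a + 8 = 6*a + 8 = 8 + 6*a)
v(g, -4)*(Y(3) + l) = (8 + 6*4)*(3**2 + 4) = (8 + 24)*(9 + 4) = 32*13 = 416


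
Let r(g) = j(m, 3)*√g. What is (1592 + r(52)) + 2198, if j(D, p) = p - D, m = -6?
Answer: 3790 + 18*√13 ≈ 3854.9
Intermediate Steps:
r(g) = 9*√g (r(g) = (3 - 1*(-6))*√g = (3 + 6)*√g = 9*√g)
(1592 + r(52)) + 2198 = (1592 + 9*√52) + 2198 = (1592 + 9*(2*√13)) + 2198 = (1592 + 18*√13) + 2198 = 3790 + 18*√13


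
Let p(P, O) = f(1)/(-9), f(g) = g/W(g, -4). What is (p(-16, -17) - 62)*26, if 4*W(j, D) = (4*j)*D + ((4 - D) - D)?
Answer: -14482/9 ≈ -1609.1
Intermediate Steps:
W(j, D) = 1 - D/2 + D*j (W(j, D) = ((4*j)*D + ((4 - D) - D))/4 = (4*D*j + (4 - 2*D))/4 = (4 - 2*D + 4*D*j)/4 = 1 - D/2 + D*j)
f(g) = g/(3 - 4*g) (f(g) = g/(1 - ½*(-4) - 4*g) = g/(1 + 2 - 4*g) = g/(3 - 4*g))
p(P, O) = ⅑ (p(P, O) = -1*1/(-3 + 4*1)/(-9) = -1*1/(-3 + 4)*(-⅑) = -1*1/1*(-⅑) = -1*1*1*(-⅑) = -1*(-⅑) = ⅑)
(p(-16, -17) - 62)*26 = (⅑ - 62)*26 = -557/9*26 = -14482/9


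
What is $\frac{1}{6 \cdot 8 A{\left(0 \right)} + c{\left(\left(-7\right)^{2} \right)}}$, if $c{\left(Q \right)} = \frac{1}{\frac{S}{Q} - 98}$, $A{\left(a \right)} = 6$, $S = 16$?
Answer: $\frac{4786}{1378319} \approx 0.0034723$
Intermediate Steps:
$c{\left(Q \right)} = \frac{1}{-98 + \frac{16}{Q}}$ ($c{\left(Q \right)} = \frac{1}{\frac{16}{Q} - 98} = \frac{1}{-98 + \frac{16}{Q}}$)
$\frac{1}{6 \cdot 8 A{\left(0 \right)} + c{\left(\left(-7\right)^{2} \right)}} = \frac{1}{6 \cdot 8 \cdot 6 - \frac{\left(-7\right)^{2}}{-16 + 98 \left(-7\right)^{2}}} = \frac{1}{48 \cdot 6 - \frac{49}{-16 + 98 \cdot 49}} = \frac{1}{288 - \frac{49}{-16 + 4802}} = \frac{1}{288 - \frac{49}{4786}} = \frac{1}{\frac{1378319}{4786}} = \frac{4786}{1378319}$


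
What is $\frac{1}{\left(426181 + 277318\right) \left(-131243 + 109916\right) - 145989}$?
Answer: $- \frac{1}{15003669162} \approx -6.665 \cdot 10^{-11}$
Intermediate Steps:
$\frac{1}{\left(426181 + 277318\right) \left(-131243 + 109916\right) - 145989} = \frac{1}{703499 \left(-21327\right) - 145989} = \frac{1}{-15003523173 - 145989} = \frac{1}{-15003669162} = - \frac{1}{15003669162}$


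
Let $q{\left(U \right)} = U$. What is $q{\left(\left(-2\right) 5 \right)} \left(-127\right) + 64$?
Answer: $1334$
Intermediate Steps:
$q{\left(\left(-2\right) 5 \right)} \left(-127\right) + 64 = \left(-2\right) 5 \left(-127\right) + 64 = \left(-10\right) \left(-127\right) + 64 = 1270 + 64 = 1334$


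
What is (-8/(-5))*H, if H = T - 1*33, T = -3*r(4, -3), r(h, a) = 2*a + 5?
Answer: -48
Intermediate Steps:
r(h, a) = 5 + 2*a
T = 3 (T = -3*(5 + 2*(-3)) = -3*(5 - 6) = -3*(-1) = 3)
H = -30 (H = 3 - 1*33 = 3 - 33 = -30)
(-8/(-5))*H = -8/(-5)*(-30) = -8*(-1/5)*(-30) = (8/5)*(-30) = -48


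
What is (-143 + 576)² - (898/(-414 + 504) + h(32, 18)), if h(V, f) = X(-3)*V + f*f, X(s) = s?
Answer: 8426296/45 ≈ 1.8725e+5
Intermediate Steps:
h(V, f) = f² - 3*V (h(V, f) = -3*V + f*f = -3*V + f² = f² - 3*V)
(-143 + 576)² - (898/(-414 + 504) + h(32, 18)) = (-143 + 576)² - (898/(-414 + 504) + (18² - 3*32)) = 433² - (898/90 + (324 - 96)) = 187489 - (898*(1/90) + 228) = 187489 - (449/45 + 228) = 187489 - 1*10709/45 = 187489 - 10709/45 = 8426296/45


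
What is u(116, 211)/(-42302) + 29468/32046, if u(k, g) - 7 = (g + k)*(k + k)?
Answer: -592403365/677804946 ≈ -0.87400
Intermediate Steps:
u(k, g) = 7 + 2*k*(g + k) (u(k, g) = 7 + (g + k)*(k + k) = 7 + (g + k)*(2*k) = 7 + 2*k*(g + k))
u(116, 211)/(-42302) + 29468/32046 = (7 + 2*116**2 + 2*211*116)/(-42302) + 29468/32046 = (7 + 2*13456 + 48952)*(-1/42302) + 29468*(1/32046) = (7 + 26912 + 48952)*(-1/42302) + 14734/16023 = 75871*(-1/42302) + 14734/16023 = -75871/42302 + 14734/16023 = -592403365/677804946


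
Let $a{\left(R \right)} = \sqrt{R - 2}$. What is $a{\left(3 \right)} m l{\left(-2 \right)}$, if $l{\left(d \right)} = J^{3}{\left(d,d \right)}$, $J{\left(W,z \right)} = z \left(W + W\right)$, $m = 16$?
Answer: $8192$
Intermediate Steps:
$J{\left(W,z \right)} = 2 W z$ ($J{\left(W,z \right)} = z 2 W = 2 W z$)
$l{\left(d \right)} = 8 d^{6}$ ($l{\left(d \right)} = \left(2 d d\right)^{3} = \left(2 d^{2}\right)^{3} = 8 d^{6}$)
$a{\left(R \right)} = \sqrt{-2 + R}$
$a{\left(3 \right)} m l{\left(-2 \right)} = \sqrt{-2 + 3} \cdot 16 \cdot 8 \left(-2\right)^{6} = \sqrt{1} \cdot 16 \cdot 8 \cdot 64 = 1 \cdot 16 \cdot 512 = 16 \cdot 512 = 8192$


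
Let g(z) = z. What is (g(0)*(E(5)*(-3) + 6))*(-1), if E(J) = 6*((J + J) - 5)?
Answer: 0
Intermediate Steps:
E(J) = -30 + 12*J (E(J) = 6*(2*J - 5) = 6*(-5 + 2*J) = -30 + 12*J)
(g(0)*(E(5)*(-3) + 6))*(-1) = (0*((-30 + 12*5)*(-3) + 6))*(-1) = (0*((-30 + 60)*(-3) + 6))*(-1) = (0*(30*(-3) + 6))*(-1) = (0*(-90 + 6))*(-1) = (0*(-84))*(-1) = 0*(-1) = 0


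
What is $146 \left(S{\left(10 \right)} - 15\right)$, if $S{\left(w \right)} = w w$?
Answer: $12410$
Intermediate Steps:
$S{\left(w \right)} = w^{2}$
$146 \left(S{\left(10 \right)} - 15\right) = 146 \left(10^{2} - 15\right) = 146 \left(100 - 15\right) = 146 \cdot 85 = 12410$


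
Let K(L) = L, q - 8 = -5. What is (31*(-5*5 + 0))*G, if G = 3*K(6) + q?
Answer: -16275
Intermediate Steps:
q = 3 (q = 8 - 5 = 3)
G = 21 (G = 3*6 + 3 = 18 + 3 = 21)
(31*(-5*5 + 0))*G = (31*(-5*5 + 0))*21 = (31*(-25 + 0))*21 = (31*(-25))*21 = -775*21 = -16275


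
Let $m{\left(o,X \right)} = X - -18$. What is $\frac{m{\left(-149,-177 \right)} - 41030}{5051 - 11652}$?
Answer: $\frac{41189}{6601} \approx 6.2398$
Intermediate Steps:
$m{\left(o,X \right)} = 18 + X$ ($m{\left(o,X \right)} = X + 18 = 18 + X$)
$\frac{m{\left(-149,-177 \right)} - 41030}{5051 - 11652} = \frac{\left(18 - 177\right) - 41030}{5051 - 11652} = \frac{-159 - 41030}{-6601} = \left(-41189\right) \left(- \frac{1}{6601}\right) = \frac{41189}{6601}$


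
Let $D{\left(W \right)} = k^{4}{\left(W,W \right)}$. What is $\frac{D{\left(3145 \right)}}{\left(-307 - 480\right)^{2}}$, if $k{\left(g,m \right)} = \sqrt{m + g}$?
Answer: $\frac{39564100}{619369} \approx 63.878$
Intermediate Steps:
$k{\left(g,m \right)} = \sqrt{g + m}$
$D{\left(W \right)} = 4 W^{2}$ ($D{\left(W \right)} = \left(\sqrt{W + W}\right)^{4} = \left(\sqrt{2 W}\right)^{4} = \left(\sqrt{2} \sqrt{W}\right)^{4} = 4 W^{2}$)
$\frac{D{\left(3145 \right)}}{\left(-307 - 480\right)^{2}} = \frac{4 \cdot 3145^{2}}{\left(-307 - 480\right)^{2}} = \frac{4 \cdot 9891025}{\left(-787\right)^{2}} = \frac{39564100}{619369}$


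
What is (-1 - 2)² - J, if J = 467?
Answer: -458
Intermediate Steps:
(-1 - 2)² - J = (-1 - 2)² - 1*467 = (-3)² - 467 = 9 - 467 = -458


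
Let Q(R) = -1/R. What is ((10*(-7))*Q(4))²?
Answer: 1225/4 ≈ 306.25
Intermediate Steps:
((10*(-7))*Q(4))² = ((10*(-7))*(-1/4))² = (-(-70)/4)² = (-70*(-¼))² = (35/2)² = 1225/4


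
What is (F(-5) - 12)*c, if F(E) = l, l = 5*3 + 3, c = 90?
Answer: 540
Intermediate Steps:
l = 18 (l = 15 + 3 = 18)
F(E) = 18
(F(-5) - 12)*c = (18 - 12)*90 = 6*90 = 540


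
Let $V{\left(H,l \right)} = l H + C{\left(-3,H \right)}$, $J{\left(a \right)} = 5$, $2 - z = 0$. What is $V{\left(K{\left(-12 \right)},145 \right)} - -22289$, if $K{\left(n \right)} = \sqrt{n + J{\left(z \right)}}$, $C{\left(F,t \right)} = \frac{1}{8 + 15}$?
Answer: $\frac{512648}{23} + 145 i \sqrt{7} \approx 22289.0 + 383.63 i$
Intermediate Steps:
$z = 2$ ($z = 2 - 0 = 2 + 0 = 2$)
$C{\left(F,t \right)} = \frac{1}{23}$
$K{\left(n \right)} = \sqrt{5 + n}$ ($K{\left(n \right)} = \sqrt{n + 5} = \sqrt{5 + n}$)
$V{\left(H,l \right)} = \frac{1}{23} + H l$ ($V{\left(H,l \right)} = l H + \frac{1}{23} = H l + \frac{1}{23} = \frac{1}{23} + H l$)
$V{\left(K{\left(-12 \right)},145 \right)} - -22289 = \left(\frac{1}{23} + \sqrt{5 - 12} \cdot 145\right) - -22289 = \left(\frac{1}{23} + \sqrt{-7} \cdot 145\right) + 22289 = \left(\frac{1}{23} + i \sqrt{7} \cdot 145\right) + 22289 = \left(\frac{1}{23} + 145 i \sqrt{7}\right) + 22289 = \frac{512648}{23} + 145 i \sqrt{7}$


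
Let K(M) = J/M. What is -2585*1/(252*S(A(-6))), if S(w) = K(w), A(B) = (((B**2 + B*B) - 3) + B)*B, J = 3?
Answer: 2585/2 ≈ 1292.5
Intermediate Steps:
A(B) = B*(-3 + B + 2*B**2) (A(B) = (((B**2 + B**2) - 3) + B)*B = ((2*B**2 - 3) + B)*B = ((-3 + 2*B**2) + B)*B = (-3 + B + 2*B**2)*B = B*(-3 + B + 2*B**2))
K(M) = 3/M
S(w) = 3/w
-2585*1/(252*S(A(-6))) = -2585/(252*(3/((-6*(-3 - 6 + 2*(-6)**2))))) = -2585/(252*(3/((-6*(-3 - 6 + 2*36))))) = -2585/(252*(3/((-6*(-3 - 6 + 72))))) = -2585/(252*(3/((-6*63)))) = -2585/(252*(3/(-378))) = -2585/(252*(3*(-1/378))) = -2585/(252*(-1/126)) = -2585/(-2) = -2585*(-1/2) = 2585/2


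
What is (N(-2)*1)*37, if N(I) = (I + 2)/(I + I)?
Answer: 0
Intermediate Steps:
N(I) = (2 + I)/(2*I) (N(I) = (2 + I)/((2*I)) = (2 + I)*(1/(2*I)) = (2 + I)/(2*I))
(N(-2)*1)*37 = (((½)*(2 - 2)/(-2))*1)*37 = (((½)*(-½)*0)*1)*37 = (0*1)*37 = 0*37 = 0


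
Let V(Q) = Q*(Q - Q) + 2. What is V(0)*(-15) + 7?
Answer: -23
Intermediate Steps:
V(Q) = 2 (V(Q) = Q*0 + 2 = 0 + 2 = 2)
V(0)*(-15) + 7 = 2*(-15) + 7 = -30 + 7 = -23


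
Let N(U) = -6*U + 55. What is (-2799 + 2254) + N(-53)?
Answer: -172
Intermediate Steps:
N(U) = 55 - 6*U
(-2799 + 2254) + N(-53) = (-2799 + 2254) + (55 - 6*(-53)) = -545 + (55 + 318) = -545 + 373 = -172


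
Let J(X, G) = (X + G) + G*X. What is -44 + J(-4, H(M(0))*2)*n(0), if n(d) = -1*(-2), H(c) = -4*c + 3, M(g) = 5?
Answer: 152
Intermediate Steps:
H(c) = 3 - 4*c
J(X, G) = G + X + G*X (J(X, G) = (G + X) + G*X = G + X + G*X)
n(d) = 2
-44 + J(-4, H(M(0))*2)*n(0) = -44 + ((3 - 4*5)*2 - 4 + ((3 - 4*5)*2)*(-4))*2 = -44 + ((3 - 20)*2 - 4 + ((3 - 20)*2)*(-4))*2 = -44 + (-17*2 - 4 - 17*2*(-4))*2 = -44 + (-34 - 4 - 34*(-4))*2 = -44 + (-34 - 4 + 136)*2 = -44 + 98*2 = -44 + 196 = 152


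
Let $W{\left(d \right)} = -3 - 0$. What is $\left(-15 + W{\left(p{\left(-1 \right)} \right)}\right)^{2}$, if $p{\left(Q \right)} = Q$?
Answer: $324$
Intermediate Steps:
$W{\left(d \right)} = -3$ ($W{\left(d \right)} = -3 + 0 = -3$)
$\left(-15 + W{\left(p{\left(-1 \right)} \right)}\right)^{2} = \left(-15 - 3\right)^{2} = \left(-18\right)^{2} = 324$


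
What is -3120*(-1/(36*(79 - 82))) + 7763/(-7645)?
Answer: -2057567/68805 ≈ -29.904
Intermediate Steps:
-3120*(-1/(36*(79 - 82))) + 7763/(-7645) = -3120/((-3*(-36))) + 7763*(-1/7645) = -3120/108 - 7763/7645 = -3120*1/108 - 7763/7645 = -260/9 - 7763/7645 = -2057567/68805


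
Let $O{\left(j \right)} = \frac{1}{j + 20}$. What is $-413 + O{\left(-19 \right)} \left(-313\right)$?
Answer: $-726$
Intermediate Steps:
$O{\left(j \right)} = \frac{1}{20 + j}$
$-413 + O{\left(-19 \right)} \left(-313\right) = -413 + \frac{1}{20 - 19} \left(-313\right) = -413 + 1^{-1} \left(-313\right) = -413 + 1 \left(-313\right) = -413 - 313 = -726$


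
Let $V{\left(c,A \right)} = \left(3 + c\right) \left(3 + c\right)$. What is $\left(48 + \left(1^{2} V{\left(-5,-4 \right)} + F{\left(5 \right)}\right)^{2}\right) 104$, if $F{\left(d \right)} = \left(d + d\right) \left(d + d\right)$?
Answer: $1129856$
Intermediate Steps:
$F{\left(d \right)} = 4 d^{2}$ ($F{\left(d \right)} = 2 d 2 d = 4 d^{2}$)
$V{\left(c,A \right)} = \left(3 + c\right)^{2}$
$\left(48 + \left(1^{2} V{\left(-5,-4 \right)} + F{\left(5 \right)}\right)^{2}\right) 104 = \left(48 + \left(1^{2} \left(3 - 5\right)^{2} + 4 \cdot 5^{2}\right)^{2}\right) 104 = \left(48 + \left(1 \left(-2\right)^{2} + 4 \cdot 25\right)^{2}\right) 104 = \left(48 + \left(1 \cdot 4 + 100\right)^{2}\right) 104 = \left(48 + \left(4 + 100\right)^{2}\right) 104 = \left(48 + 104^{2}\right) 104 = \left(48 + 10816\right) 104 = 10864 \cdot 104 = 1129856$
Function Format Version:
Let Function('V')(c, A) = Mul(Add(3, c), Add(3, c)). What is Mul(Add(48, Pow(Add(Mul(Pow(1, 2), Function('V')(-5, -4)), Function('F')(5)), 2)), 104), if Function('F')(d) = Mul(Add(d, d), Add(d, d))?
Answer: 1129856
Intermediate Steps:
Function('F')(d) = Mul(4, Pow(d, 2)) (Function('F')(d) = Mul(Mul(2, d), Mul(2, d)) = Mul(4, Pow(d, 2)))
Function('V')(c, A) = Pow(Add(3, c), 2)
Mul(Add(48, Pow(Add(Mul(Pow(1, 2), Function('V')(-5, -4)), Function('F')(5)), 2)), 104) = Mul(Add(48, Pow(Add(Mul(Pow(1, 2), Pow(Add(3, -5), 2)), Mul(4, Pow(5, 2))), 2)), 104) = Mul(Add(48, Pow(Add(Mul(1, Pow(-2, 2)), Mul(4, 25)), 2)), 104) = Mul(Add(48, Pow(Add(Mul(1, 4), 100), 2)), 104) = Mul(Add(48, Pow(Add(4, 100), 2)), 104) = Mul(Add(48, Pow(104, 2)), 104) = Mul(Add(48, 10816), 104) = Mul(10864, 104) = 1129856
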